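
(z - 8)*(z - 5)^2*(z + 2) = z^4 - 16*z^3 + 69*z^2 + 10*z - 400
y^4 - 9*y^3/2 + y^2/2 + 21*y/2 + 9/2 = (y - 3)^2*(y + 1/2)*(y + 1)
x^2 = x^2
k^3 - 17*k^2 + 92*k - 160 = (k - 8)*(k - 5)*(k - 4)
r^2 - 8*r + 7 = (r - 7)*(r - 1)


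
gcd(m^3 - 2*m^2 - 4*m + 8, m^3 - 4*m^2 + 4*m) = m^2 - 4*m + 4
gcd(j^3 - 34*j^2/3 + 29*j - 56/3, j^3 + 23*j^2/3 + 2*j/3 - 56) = j - 7/3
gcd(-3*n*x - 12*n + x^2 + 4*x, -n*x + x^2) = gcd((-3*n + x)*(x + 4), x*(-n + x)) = 1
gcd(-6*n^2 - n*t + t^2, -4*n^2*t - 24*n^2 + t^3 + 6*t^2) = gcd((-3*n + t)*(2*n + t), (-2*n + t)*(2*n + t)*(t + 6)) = 2*n + t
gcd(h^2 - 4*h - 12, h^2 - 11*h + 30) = h - 6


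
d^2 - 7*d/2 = d*(d - 7/2)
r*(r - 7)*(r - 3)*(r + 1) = r^4 - 9*r^3 + 11*r^2 + 21*r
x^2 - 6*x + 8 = (x - 4)*(x - 2)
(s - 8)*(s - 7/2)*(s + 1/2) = s^3 - 11*s^2 + 89*s/4 + 14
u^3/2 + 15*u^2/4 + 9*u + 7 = (u/2 + 1)*(u + 2)*(u + 7/2)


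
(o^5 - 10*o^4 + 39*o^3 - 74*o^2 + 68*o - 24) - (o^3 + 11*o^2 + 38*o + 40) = o^5 - 10*o^4 + 38*o^3 - 85*o^2 + 30*o - 64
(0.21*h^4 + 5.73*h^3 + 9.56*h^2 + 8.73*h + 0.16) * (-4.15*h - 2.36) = -0.8715*h^5 - 24.2751*h^4 - 53.1968*h^3 - 58.7911*h^2 - 21.2668*h - 0.3776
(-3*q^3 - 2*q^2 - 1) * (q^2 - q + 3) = -3*q^5 + q^4 - 7*q^3 - 7*q^2 + q - 3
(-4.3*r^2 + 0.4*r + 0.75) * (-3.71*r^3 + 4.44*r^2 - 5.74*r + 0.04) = 15.953*r^5 - 20.576*r^4 + 23.6755*r^3 + 0.862*r^2 - 4.289*r + 0.03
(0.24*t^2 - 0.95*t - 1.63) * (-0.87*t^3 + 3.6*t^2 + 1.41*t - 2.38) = -0.2088*t^5 + 1.6905*t^4 - 1.6635*t^3 - 7.7787*t^2 - 0.0373000000000001*t + 3.8794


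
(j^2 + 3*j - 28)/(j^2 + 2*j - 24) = (j + 7)/(j + 6)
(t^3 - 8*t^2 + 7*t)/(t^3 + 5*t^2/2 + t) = 2*(t^2 - 8*t + 7)/(2*t^2 + 5*t + 2)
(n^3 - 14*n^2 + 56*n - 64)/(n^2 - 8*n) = n - 6 + 8/n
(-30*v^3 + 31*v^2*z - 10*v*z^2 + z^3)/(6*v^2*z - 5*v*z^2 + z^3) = (-5*v + z)/z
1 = 1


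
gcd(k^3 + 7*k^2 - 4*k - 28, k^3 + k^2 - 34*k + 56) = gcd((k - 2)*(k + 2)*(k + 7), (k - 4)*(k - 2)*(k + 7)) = k^2 + 5*k - 14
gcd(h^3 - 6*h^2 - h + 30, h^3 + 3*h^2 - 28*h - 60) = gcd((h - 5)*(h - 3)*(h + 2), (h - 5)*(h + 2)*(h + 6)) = h^2 - 3*h - 10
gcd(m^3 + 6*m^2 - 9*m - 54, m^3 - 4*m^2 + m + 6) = m - 3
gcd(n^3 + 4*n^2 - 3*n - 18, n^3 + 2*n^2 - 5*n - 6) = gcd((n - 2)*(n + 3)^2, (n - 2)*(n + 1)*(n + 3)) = n^2 + n - 6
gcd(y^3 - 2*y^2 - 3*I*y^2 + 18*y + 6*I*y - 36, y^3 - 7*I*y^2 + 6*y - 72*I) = y^2 - 3*I*y + 18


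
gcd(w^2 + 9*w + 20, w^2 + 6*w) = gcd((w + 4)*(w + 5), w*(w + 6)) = 1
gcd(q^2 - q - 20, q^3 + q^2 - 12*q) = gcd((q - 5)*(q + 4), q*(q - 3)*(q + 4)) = q + 4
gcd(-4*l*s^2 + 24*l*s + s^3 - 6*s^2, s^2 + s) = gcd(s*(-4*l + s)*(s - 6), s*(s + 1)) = s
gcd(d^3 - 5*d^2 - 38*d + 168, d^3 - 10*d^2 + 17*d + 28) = d^2 - 11*d + 28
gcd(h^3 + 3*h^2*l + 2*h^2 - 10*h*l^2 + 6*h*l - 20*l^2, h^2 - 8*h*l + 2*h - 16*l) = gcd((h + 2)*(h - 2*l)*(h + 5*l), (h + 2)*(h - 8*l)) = h + 2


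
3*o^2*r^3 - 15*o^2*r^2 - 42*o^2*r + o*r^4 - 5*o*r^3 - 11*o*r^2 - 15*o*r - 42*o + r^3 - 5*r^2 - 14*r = (3*o + r)*(r - 7)*(r + 2)*(o*r + 1)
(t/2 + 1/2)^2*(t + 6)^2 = t^4/4 + 7*t^3/2 + 61*t^2/4 + 21*t + 9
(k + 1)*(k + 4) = k^2 + 5*k + 4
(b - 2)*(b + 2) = b^2 - 4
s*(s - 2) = s^2 - 2*s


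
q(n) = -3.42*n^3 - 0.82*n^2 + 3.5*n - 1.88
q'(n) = -10.26*n^2 - 1.64*n + 3.5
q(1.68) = -14.53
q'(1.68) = -28.21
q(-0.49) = -3.39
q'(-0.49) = 1.84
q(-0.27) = -2.82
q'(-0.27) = 3.19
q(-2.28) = 26.41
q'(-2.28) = -46.10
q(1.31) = -6.39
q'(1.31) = -16.26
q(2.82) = -75.23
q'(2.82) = -82.72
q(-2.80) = 56.97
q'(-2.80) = -72.35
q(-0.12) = -2.31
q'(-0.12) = 3.55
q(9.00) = -2529.98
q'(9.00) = -842.32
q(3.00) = -91.10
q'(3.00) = -93.76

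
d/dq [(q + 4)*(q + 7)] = 2*q + 11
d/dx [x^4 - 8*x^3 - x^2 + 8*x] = 4*x^3 - 24*x^2 - 2*x + 8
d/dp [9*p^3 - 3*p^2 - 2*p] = 27*p^2 - 6*p - 2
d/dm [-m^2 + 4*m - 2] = 4 - 2*m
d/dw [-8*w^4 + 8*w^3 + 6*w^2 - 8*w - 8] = -32*w^3 + 24*w^2 + 12*w - 8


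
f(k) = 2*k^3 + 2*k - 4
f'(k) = 6*k^2 + 2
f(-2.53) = -41.45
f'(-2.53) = 40.41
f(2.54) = 33.85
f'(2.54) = 40.71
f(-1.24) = -10.29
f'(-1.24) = 11.23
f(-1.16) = -9.44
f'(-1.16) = 10.07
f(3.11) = 62.38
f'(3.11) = 60.03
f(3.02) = 57.13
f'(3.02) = 56.72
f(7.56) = 875.28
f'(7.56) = 344.92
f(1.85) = 12.36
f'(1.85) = 22.54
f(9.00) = 1472.00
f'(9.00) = 488.00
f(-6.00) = -448.00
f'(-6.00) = 218.00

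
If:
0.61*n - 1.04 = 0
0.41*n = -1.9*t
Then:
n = 1.70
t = -0.37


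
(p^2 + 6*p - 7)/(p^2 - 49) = (p - 1)/(p - 7)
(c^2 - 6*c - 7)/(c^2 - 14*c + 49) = (c + 1)/(c - 7)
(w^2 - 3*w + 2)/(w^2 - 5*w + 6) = (w - 1)/(w - 3)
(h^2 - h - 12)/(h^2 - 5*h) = (h^2 - h - 12)/(h*(h - 5))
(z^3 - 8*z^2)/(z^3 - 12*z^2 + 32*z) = z/(z - 4)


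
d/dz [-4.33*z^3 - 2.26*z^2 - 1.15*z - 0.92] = -12.99*z^2 - 4.52*z - 1.15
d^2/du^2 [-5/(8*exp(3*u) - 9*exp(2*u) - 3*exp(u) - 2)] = 15*(6*(-8*exp(2*u) + 6*exp(u) + 1)^2*exp(u) + (24*exp(2*u) - 12*exp(u) - 1)*(-8*exp(3*u) + 9*exp(2*u) + 3*exp(u) + 2))*exp(u)/(-8*exp(3*u) + 9*exp(2*u) + 3*exp(u) + 2)^3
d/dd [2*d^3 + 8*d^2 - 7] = 2*d*(3*d + 8)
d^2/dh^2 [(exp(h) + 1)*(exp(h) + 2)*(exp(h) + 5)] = (9*exp(2*h) + 32*exp(h) + 17)*exp(h)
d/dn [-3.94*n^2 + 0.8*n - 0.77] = 0.8 - 7.88*n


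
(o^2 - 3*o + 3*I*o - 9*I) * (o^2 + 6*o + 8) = o^4 + 3*o^3 + 3*I*o^3 - 10*o^2 + 9*I*o^2 - 24*o - 30*I*o - 72*I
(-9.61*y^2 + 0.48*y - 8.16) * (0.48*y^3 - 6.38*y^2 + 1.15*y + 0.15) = -4.6128*y^5 + 61.5422*y^4 - 18.0307*y^3 + 51.1713*y^2 - 9.312*y - 1.224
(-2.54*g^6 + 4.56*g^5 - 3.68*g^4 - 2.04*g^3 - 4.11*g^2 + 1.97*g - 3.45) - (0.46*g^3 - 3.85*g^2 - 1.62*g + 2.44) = -2.54*g^6 + 4.56*g^5 - 3.68*g^4 - 2.5*g^3 - 0.26*g^2 + 3.59*g - 5.89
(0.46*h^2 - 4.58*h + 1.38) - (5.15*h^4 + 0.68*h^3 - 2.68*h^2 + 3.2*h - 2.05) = -5.15*h^4 - 0.68*h^3 + 3.14*h^2 - 7.78*h + 3.43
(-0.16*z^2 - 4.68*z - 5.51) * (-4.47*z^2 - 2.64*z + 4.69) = 0.7152*z^4 + 21.342*z^3 + 36.2345*z^2 - 7.4028*z - 25.8419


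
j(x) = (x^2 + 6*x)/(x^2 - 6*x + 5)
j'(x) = (6 - 2*x)*(x^2 + 6*x)/(x^2 - 6*x + 5)^2 + (2*x + 6)/(x^2 - 6*x + 5) = 2*(-6*x^2 + 5*x + 15)/(x^4 - 12*x^3 + 46*x^2 - 60*x + 25)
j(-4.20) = -0.16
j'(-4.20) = -0.10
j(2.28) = -5.42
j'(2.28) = -0.79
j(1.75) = -5.56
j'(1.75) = 1.81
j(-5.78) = -0.02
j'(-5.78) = -0.08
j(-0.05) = -0.06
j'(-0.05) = 1.05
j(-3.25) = -0.25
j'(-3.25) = -0.11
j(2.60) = -5.82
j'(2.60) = -1.70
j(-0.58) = -0.36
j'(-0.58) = 0.26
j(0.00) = 0.00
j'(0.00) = 1.20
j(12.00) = 2.81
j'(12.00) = -0.27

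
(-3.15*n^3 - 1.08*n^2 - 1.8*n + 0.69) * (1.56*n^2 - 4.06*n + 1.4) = -4.914*n^5 + 11.1042*n^4 - 2.8332*n^3 + 6.8724*n^2 - 5.3214*n + 0.966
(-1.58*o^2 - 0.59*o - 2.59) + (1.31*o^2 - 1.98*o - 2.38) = -0.27*o^2 - 2.57*o - 4.97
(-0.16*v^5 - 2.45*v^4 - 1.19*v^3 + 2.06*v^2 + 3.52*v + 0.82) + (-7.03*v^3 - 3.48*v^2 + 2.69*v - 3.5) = -0.16*v^5 - 2.45*v^4 - 8.22*v^3 - 1.42*v^2 + 6.21*v - 2.68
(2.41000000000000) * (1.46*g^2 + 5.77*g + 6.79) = 3.5186*g^2 + 13.9057*g + 16.3639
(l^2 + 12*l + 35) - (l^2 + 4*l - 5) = 8*l + 40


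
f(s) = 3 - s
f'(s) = -1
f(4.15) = -1.15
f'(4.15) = -1.00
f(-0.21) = 3.21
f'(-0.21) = -1.00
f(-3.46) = 6.46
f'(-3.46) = -1.00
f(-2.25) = 5.25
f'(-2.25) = -1.00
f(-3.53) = 6.53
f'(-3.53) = -1.00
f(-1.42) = 4.42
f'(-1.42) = -1.00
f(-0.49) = 3.49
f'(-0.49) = -1.00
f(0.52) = 2.48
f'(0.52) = -1.00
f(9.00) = -6.00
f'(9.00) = -1.00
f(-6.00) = 9.00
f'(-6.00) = -1.00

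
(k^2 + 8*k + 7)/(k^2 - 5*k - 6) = (k + 7)/(k - 6)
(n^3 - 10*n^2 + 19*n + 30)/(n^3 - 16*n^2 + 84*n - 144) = (n^2 - 4*n - 5)/(n^2 - 10*n + 24)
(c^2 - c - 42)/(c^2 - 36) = (c - 7)/(c - 6)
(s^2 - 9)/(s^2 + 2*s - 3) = (s - 3)/(s - 1)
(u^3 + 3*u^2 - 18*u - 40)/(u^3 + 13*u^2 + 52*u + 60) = (u - 4)/(u + 6)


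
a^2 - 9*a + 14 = (a - 7)*(a - 2)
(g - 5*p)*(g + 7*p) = g^2 + 2*g*p - 35*p^2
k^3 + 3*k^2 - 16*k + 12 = (k - 2)*(k - 1)*(k + 6)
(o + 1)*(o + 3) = o^2 + 4*o + 3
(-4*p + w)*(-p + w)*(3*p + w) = 12*p^3 - 11*p^2*w - 2*p*w^2 + w^3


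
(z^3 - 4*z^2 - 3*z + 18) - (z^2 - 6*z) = z^3 - 5*z^2 + 3*z + 18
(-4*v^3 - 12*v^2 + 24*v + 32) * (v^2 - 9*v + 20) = -4*v^5 + 24*v^4 + 52*v^3 - 424*v^2 + 192*v + 640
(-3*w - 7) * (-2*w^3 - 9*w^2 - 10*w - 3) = 6*w^4 + 41*w^3 + 93*w^2 + 79*w + 21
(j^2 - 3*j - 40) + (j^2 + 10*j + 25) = 2*j^2 + 7*j - 15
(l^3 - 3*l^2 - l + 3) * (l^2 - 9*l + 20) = l^5 - 12*l^4 + 46*l^3 - 48*l^2 - 47*l + 60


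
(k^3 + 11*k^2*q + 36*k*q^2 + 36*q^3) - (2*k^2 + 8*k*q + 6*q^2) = k^3 + 11*k^2*q - 2*k^2 + 36*k*q^2 - 8*k*q + 36*q^3 - 6*q^2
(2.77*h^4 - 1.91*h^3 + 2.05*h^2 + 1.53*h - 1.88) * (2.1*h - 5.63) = 5.817*h^5 - 19.6061*h^4 + 15.0583*h^3 - 8.3285*h^2 - 12.5619*h + 10.5844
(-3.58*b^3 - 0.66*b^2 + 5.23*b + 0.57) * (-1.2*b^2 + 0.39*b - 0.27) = 4.296*b^5 - 0.6042*b^4 - 5.5668*b^3 + 1.5339*b^2 - 1.1898*b - 0.1539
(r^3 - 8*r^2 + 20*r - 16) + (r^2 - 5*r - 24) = r^3 - 7*r^2 + 15*r - 40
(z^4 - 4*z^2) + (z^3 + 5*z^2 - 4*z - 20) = z^4 + z^3 + z^2 - 4*z - 20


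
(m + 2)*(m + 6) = m^2 + 8*m + 12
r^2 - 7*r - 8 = (r - 8)*(r + 1)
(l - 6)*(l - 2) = l^2 - 8*l + 12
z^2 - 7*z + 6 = (z - 6)*(z - 1)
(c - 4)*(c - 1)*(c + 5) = c^3 - 21*c + 20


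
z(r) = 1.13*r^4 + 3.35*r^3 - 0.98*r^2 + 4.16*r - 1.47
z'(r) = 4.52*r^3 + 10.05*r^2 - 1.96*r + 4.16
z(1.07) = 7.44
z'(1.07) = 19.11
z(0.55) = 1.18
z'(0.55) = 6.87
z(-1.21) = -11.45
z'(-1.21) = 13.24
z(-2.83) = -24.54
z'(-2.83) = -12.25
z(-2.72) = -25.60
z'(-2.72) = -7.11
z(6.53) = 2971.32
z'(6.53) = 1678.47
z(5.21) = 1299.95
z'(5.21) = 905.97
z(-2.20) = -24.57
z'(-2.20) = 8.99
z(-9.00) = 4853.49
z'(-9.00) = -2459.23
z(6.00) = 2176.29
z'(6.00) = 1330.52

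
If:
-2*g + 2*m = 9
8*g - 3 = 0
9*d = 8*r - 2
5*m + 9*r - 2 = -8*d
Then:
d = -197/145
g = 3/8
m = 39/8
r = -1483/1160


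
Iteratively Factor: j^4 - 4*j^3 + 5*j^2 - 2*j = (j)*(j^3 - 4*j^2 + 5*j - 2) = j*(j - 1)*(j^2 - 3*j + 2) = j*(j - 1)^2*(j - 2)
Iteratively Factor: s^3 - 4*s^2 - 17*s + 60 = (s - 3)*(s^2 - s - 20) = (s - 3)*(s + 4)*(s - 5)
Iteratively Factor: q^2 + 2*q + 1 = (q + 1)*(q + 1)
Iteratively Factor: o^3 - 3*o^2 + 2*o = (o)*(o^2 - 3*o + 2) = o*(o - 2)*(o - 1)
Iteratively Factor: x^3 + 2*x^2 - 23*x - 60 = (x + 3)*(x^2 - x - 20) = (x + 3)*(x + 4)*(x - 5)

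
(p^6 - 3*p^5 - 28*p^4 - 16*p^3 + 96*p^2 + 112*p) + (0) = p^6 - 3*p^5 - 28*p^4 - 16*p^3 + 96*p^2 + 112*p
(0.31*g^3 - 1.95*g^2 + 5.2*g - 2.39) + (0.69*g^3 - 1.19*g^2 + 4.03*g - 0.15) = 1.0*g^3 - 3.14*g^2 + 9.23*g - 2.54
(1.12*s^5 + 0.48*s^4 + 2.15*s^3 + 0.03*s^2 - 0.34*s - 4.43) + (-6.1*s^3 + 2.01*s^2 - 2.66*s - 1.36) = 1.12*s^5 + 0.48*s^4 - 3.95*s^3 + 2.04*s^2 - 3.0*s - 5.79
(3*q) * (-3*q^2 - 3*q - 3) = -9*q^3 - 9*q^2 - 9*q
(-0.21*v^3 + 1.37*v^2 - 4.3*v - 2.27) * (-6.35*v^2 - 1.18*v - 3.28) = 1.3335*v^5 - 8.4517*v^4 + 26.3772*v^3 + 14.9949*v^2 + 16.7826*v + 7.4456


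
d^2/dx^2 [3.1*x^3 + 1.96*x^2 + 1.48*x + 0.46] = 18.6*x + 3.92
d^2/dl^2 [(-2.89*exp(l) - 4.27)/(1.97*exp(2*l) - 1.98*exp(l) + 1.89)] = (-11.215801*exp(4*l) - 77.558506*exp(3*l) + 114.528708*exp(2*l) + 36.038898*exp(l) - 26.302563)*exp(l)/(7.645373*exp(6*l) - 23.052546*exp(5*l) + 45.174267*exp(4*l) - 51.995196*exp(3*l) + 43.339779*exp(2*l) - 21.218274*exp(l) + 6.751269)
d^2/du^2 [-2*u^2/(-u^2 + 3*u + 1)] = 4*(3*u^3 + 3*u^2 + 1)/(u^6 - 9*u^5 + 24*u^4 - 9*u^3 - 24*u^2 - 9*u - 1)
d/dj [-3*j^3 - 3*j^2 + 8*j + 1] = -9*j^2 - 6*j + 8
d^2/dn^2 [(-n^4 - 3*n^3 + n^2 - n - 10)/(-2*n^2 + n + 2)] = 2*(4*n^6 - 6*n^5 - 9*n^4 + 33*n^3 + 150*n^2 - 12*n + 44)/(8*n^6 - 12*n^5 - 18*n^4 + 23*n^3 + 18*n^2 - 12*n - 8)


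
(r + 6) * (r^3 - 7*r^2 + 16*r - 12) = r^4 - r^3 - 26*r^2 + 84*r - 72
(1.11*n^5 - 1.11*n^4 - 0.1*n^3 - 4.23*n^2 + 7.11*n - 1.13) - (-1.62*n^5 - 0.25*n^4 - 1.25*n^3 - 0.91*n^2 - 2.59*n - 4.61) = 2.73*n^5 - 0.86*n^4 + 1.15*n^3 - 3.32*n^2 + 9.7*n + 3.48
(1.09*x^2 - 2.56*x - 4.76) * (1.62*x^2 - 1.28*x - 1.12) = 1.7658*x^4 - 5.5424*x^3 - 5.6552*x^2 + 8.96*x + 5.3312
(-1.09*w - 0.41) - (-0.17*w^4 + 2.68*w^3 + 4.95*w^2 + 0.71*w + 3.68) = 0.17*w^4 - 2.68*w^3 - 4.95*w^2 - 1.8*w - 4.09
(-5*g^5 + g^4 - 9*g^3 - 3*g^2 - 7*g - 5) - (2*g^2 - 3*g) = -5*g^5 + g^4 - 9*g^3 - 5*g^2 - 4*g - 5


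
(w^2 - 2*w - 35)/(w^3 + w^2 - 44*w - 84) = (w + 5)/(w^2 + 8*w + 12)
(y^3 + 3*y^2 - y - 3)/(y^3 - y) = (y + 3)/y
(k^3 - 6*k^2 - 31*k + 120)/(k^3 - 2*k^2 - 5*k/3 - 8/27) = 27*(-k^3 + 6*k^2 + 31*k - 120)/(-27*k^3 + 54*k^2 + 45*k + 8)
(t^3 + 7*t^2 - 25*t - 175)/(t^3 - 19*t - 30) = (t^2 + 12*t + 35)/(t^2 + 5*t + 6)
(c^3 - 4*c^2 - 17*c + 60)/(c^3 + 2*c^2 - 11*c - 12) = (c - 5)/(c + 1)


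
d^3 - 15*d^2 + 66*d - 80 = (d - 8)*(d - 5)*(d - 2)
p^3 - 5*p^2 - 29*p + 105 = (p - 7)*(p - 3)*(p + 5)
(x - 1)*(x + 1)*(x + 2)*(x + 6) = x^4 + 8*x^3 + 11*x^2 - 8*x - 12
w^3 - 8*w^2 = w^2*(w - 8)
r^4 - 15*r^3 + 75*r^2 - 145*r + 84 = (r - 7)*(r - 4)*(r - 3)*(r - 1)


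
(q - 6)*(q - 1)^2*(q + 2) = q^4 - 6*q^3 - 3*q^2 + 20*q - 12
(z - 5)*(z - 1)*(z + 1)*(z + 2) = z^4 - 3*z^3 - 11*z^2 + 3*z + 10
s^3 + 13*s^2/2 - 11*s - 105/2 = (s - 3)*(s + 5/2)*(s + 7)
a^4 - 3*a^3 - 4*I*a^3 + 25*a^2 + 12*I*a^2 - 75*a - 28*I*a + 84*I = (a - 3)*(a - 7*I)*(a - I)*(a + 4*I)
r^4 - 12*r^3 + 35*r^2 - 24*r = r*(r - 8)*(r - 3)*(r - 1)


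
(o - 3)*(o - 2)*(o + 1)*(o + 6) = o^4 + 2*o^3 - 23*o^2 + 12*o + 36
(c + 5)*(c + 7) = c^2 + 12*c + 35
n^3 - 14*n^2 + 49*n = n*(n - 7)^2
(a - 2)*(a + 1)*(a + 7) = a^3 + 6*a^2 - 9*a - 14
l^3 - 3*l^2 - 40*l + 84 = (l - 7)*(l - 2)*(l + 6)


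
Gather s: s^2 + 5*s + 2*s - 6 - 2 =s^2 + 7*s - 8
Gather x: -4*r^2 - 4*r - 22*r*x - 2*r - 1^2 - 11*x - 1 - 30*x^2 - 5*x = -4*r^2 - 6*r - 30*x^2 + x*(-22*r - 16) - 2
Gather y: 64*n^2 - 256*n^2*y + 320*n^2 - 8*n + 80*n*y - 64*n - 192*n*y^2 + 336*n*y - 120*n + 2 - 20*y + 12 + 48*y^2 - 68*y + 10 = 384*n^2 - 192*n + y^2*(48 - 192*n) + y*(-256*n^2 + 416*n - 88) + 24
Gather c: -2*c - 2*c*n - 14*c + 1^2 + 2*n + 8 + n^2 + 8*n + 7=c*(-2*n - 16) + n^2 + 10*n + 16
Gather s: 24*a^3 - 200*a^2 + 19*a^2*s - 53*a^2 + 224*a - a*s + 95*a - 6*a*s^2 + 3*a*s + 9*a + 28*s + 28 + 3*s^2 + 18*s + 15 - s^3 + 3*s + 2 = 24*a^3 - 253*a^2 + 328*a - s^3 + s^2*(3 - 6*a) + s*(19*a^2 + 2*a + 49) + 45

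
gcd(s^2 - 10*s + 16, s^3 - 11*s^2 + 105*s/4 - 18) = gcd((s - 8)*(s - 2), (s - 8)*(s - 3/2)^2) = s - 8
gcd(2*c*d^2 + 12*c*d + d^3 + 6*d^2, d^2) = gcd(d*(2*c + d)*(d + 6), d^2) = d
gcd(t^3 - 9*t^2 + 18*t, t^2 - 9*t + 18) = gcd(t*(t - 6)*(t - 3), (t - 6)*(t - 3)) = t^2 - 9*t + 18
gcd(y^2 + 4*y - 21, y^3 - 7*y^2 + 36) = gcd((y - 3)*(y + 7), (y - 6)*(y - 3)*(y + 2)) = y - 3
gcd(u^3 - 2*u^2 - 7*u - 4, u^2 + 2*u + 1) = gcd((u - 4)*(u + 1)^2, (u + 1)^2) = u^2 + 2*u + 1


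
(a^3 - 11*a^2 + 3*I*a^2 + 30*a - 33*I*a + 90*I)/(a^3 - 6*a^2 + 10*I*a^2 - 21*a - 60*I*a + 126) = (a - 5)/(a + 7*I)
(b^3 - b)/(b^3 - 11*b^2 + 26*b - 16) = b*(b + 1)/(b^2 - 10*b + 16)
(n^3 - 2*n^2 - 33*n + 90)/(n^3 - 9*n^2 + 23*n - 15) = (n + 6)/(n - 1)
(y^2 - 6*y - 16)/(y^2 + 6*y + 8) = (y - 8)/(y + 4)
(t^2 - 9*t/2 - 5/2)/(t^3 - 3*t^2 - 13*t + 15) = (t + 1/2)/(t^2 + 2*t - 3)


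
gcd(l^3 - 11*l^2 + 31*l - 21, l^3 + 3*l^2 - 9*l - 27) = l - 3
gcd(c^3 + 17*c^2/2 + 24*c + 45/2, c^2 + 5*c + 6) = c + 3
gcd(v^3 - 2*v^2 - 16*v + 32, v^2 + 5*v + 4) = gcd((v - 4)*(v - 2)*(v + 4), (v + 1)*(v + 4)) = v + 4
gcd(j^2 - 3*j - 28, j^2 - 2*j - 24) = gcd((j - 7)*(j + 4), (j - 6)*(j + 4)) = j + 4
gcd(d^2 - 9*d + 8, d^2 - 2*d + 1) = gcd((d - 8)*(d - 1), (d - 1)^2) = d - 1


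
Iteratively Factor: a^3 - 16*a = (a - 4)*(a^2 + 4*a) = (a - 4)*(a + 4)*(a)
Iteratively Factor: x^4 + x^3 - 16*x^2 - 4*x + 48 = (x - 2)*(x^3 + 3*x^2 - 10*x - 24) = (x - 2)*(x + 4)*(x^2 - x - 6) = (x - 2)*(x + 2)*(x + 4)*(x - 3)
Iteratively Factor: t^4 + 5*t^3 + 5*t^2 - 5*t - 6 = (t + 2)*(t^3 + 3*t^2 - t - 3) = (t + 2)*(t + 3)*(t^2 - 1) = (t - 1)*(t + 2)*(t + 3)*(t + 1)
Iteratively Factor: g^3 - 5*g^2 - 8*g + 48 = (g + 3)*(g^2 - 8*g + 16) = (g - 4)*(g + 3)*(g - 4)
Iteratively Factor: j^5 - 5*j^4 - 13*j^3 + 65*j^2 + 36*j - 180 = (j - 3)*(j^4 - 2*j^3 - 19*j^2 + 8*j + 60) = (j - 3)*(j + 2)*(j^3 - 4*j^2 - 11*j + 30) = (j - 5)*(j - 3)*(j + 2)*(j^2 + j - 6) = (j - 5)*(j - 3)*(j - 2)*(j + 2)*(j + 3)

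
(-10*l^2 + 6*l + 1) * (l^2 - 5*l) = -10*l^4 + 56*l^3 - 29*l^2 - 5*l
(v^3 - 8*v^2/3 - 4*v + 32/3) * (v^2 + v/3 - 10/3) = v^5 - 7*v^4/3 - 74*v^3/9 + 164*v^2/9 + 152*v/9 - 320/9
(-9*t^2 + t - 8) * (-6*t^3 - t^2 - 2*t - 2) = 54*t^5 + 3*t^4 + 65*t^3 + 24*t^2 + 14*t + 16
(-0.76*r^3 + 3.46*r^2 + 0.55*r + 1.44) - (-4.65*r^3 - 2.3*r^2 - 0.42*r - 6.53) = 3.89*r^3 + 5.76*r^2 + 0.97*r + 7.97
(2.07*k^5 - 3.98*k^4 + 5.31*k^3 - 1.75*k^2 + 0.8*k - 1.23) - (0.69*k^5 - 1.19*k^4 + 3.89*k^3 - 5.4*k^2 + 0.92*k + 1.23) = 1.38*k^5 - 2.79*k^4 + 1.42*k^3 + 3.65*k^2 - 0.12*k - 2.46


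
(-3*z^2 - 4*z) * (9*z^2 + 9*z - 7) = -27*z^4 - 63*z^3 - 15*z^2 + 28*z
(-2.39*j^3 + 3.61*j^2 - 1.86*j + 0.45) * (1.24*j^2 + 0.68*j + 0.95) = -2.9636*j^5 + 2.8512*j^4 - 2.1221*j^3 + 2.7227*j^2 - 1.461*j + 0.4275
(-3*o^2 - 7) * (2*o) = -6*o^3 - 14*o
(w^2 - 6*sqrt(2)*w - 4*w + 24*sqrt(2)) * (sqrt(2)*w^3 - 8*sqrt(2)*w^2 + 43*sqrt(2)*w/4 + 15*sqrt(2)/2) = sqrt(2)*w^5 - 12*sqrt(2)*w^4 - 12*w^4 + 171*sqrt(2)*w^3/4 + 144*w^3 - 513*w^2 - 71*sqrt(2)*w^2/2 - 30*sqrt(2)*w + 426*w + 360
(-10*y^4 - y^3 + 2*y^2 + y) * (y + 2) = -10*y^5 - 21*y^4 + 5*y^2 + 2*y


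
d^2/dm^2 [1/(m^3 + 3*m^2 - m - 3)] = 2*(-3*(m + 1)*(m^3 + 3*m^2 - m - 3) + (3*m^2 + 6*m - 1)^2)/(m^3 + 3*m^2 - m - 3)^3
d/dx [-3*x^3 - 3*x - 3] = -9*x^2 - 3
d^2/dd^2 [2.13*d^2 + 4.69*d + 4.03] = 4.26000000000000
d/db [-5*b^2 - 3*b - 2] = -10*b - 3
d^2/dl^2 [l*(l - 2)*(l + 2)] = 6*l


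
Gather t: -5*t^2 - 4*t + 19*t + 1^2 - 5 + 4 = -5*t^2 + 15*t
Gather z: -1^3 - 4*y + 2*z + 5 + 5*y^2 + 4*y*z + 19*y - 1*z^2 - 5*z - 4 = 5*y^2 + 15*y - z^2 + z*(4*y - 3)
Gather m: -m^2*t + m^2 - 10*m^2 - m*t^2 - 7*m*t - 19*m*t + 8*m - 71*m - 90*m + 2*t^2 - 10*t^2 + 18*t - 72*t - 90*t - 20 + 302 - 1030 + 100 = m^2*(-t - 9) + m*(-t^2 - 26*t - 153) - 8*t^2 - 144*t - 648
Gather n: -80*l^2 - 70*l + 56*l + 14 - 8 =-80*l^2 - 14*l + 6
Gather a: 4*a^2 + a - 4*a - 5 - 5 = 4*a^2 - 3*a - 10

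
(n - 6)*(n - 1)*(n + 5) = n^3 - 2*n^2 - 29*n + 30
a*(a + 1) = a^2 + a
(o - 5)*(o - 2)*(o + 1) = o^3 - 6*o^2 + 3*o + 10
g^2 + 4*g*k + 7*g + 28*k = (g + 7)*(g + 4*k)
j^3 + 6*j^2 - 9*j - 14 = (j - 2)*(j + 1)*(j + 7)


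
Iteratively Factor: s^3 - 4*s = (s)*(s^2 - 4) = s*(s + 2)*(s - 2)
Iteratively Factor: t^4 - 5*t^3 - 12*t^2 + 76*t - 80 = (t - 2)*(t^3 - 3*t^2 - 18*t + 40) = (t - 5)*(t - 2)*(t^2 + 2*t - 8) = (t - 5)*(t - 2)^2*(t + 4)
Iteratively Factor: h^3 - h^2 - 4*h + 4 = (h - 1)*(h^2 - 4) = (h - 1)*(h + 2)*(h - 2)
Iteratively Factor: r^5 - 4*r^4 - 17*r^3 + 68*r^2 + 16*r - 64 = (r + 4)*(r^4 - 8*r^3 + 15*r^2 + 8*r - 16) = (r - 1)*(r + 4)*(r^3 - 7*r^2 + 8*r + 16) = (r - 4)*(r - 1)*(r + 4)*(r^2 - 3*r - 4) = (r - 4)^2*(r - 1)*(r + 4)*(r + 1)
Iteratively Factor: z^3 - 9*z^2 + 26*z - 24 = (z - 4)*(z^2 - 5*z + 6) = (z - 4)*(z - 3)*(z - 2)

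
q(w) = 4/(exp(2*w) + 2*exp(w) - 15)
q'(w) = 4*(-2*exp(2*w) - 2*exp(w))/(exp(2*w) + 2*exp(w) - 15)^2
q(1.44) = 0.36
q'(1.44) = -1.39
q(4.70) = 0.00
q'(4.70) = -0.00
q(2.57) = 0.02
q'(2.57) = -0.04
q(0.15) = -0.35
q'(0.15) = -0.16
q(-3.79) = -0.27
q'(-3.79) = -0.00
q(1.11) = 14.49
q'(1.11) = -1285.18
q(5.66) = 0.00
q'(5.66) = -0.00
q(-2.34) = -0.27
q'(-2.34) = -0.00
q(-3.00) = -0.27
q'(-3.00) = 0.00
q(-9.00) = -0.27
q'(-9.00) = 0.00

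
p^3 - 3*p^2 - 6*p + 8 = (p - 4)*(p - 1)*(p + 2)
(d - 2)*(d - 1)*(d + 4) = d^3 + d^2 - 10*d + 8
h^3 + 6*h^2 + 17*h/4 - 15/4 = (h - 1/2)*(h + 3/2)*(h + 5)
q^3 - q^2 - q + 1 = (q - 1)^2*(q + 1)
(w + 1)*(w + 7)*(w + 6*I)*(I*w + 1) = I*w^4 - 5*w^3 + 8*I*w^3 - 40*w^2 + 13*I*w^2 - 35*w + 48*I*w + 42*I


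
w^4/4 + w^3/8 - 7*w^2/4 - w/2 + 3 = (w/2 + 1)^2*(w - 2)*(w - 3/2)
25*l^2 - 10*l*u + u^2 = (-5*l + u)^2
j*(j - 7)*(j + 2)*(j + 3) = j^4 - 2*j^3 - 29*j^2 - 42*j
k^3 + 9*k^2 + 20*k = k*(k + 4)*(k + 5)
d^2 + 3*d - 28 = (d - 4)*(d + 7)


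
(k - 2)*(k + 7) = k^2 + 5*k - 14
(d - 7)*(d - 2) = d^2 - 9*d + 14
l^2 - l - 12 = (l - 4)*(l + 3)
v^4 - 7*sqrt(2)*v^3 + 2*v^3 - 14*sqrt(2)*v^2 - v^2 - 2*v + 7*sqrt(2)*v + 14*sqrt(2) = (v - 1)*(v + 1)*(v + 2)*(v - 7*sqrt(2))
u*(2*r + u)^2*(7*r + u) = 28*r^3*u + 32*r^2*u^2 + 11*r*u^3 + u^4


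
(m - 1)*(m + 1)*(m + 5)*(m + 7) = m^4 + 12*m^3 + 34*m^2 - 12*m - 35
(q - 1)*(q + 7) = q^2 + 6*q - 7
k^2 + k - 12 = (k - 3)*(k + 4)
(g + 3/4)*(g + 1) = g^2 + 7*g/4 + 3/4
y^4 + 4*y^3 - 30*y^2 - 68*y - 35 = (y - 5)*(y + 7)*(-I*y - I)*(I*y + I)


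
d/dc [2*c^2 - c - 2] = 4*c - 1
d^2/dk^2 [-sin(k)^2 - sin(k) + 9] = sin(k) - 2*cos(2*k)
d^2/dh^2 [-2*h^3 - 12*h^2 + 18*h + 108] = -12*h - 24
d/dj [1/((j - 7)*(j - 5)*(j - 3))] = (-(j - 7)*(j - 5) - (j - 7)*(j - 3) - (j - 5)*(j - 3))/((j - 7)^2*(j - 5)^2*(j - 3)^2)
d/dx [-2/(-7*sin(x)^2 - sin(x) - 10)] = -2*(14*sin(x) + 1)*cos(x)/(7*sin(x)^2 + sin(x) + 10)^2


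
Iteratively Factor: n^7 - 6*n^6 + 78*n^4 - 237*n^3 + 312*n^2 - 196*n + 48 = (n + 4)*(n^6 - 10*n^5 + 40*n^4 - 82*n^3 + 91*n^2 - 52*n + 12) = (n - 1)*(n + 4)*(n^5 - 9*n^4 + 31*n^3 - 51*n^2 + 40*n - 12) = (n - 1)^2*(n + 4)*(n^4 - 8*n^3 + 23*n^2 - 28*n + 12) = (n - 2)*(n - 1)^2*(n + 4)*(n^3 - 6*n^2 + 11*n - 6) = (n - 2)*(n - 1)^3*(n + 4)*(n^2 - 5*n + 6) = (n - 3)*(n - 2)*(n - 1)^3*(n + 4)*(n - 2)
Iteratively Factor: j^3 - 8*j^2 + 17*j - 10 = (j - 1)*(j^2 - 7*j + 10) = (j - 2)*(j - 1)*(j - 5)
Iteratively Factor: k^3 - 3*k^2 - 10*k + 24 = (k - 4)*(k^2 + k - 6) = (k - 4)*(k - 2)*(k + 3)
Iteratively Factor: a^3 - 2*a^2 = (a)*(a^2 - 2*a) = a*(a - 2)*(a)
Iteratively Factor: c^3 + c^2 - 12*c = (c + 4)*(c^2 - 3*c) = c*(c + 4)*(c - 3)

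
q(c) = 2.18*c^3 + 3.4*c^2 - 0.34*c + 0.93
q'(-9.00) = 468.20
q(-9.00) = -1309.83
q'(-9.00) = 468.20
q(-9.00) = -1309.83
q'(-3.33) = 49.54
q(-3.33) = -40.73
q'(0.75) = 8.44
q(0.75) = 3.51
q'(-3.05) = 39.76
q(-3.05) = -28.26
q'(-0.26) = -1.67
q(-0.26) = 1.21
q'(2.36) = 52.13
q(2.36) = 47.72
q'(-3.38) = 51.39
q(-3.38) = -43.26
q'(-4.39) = 95.85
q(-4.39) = -116.49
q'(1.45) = 23.27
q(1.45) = 14.23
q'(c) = 6.54*c^2 + 6.8*c - 0.34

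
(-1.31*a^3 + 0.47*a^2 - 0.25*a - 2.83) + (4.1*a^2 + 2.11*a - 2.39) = -1.31*a^3 + 4.57*a^2 + 1.86*a - 5.22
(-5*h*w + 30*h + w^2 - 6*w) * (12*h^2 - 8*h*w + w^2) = -60*h^3*w + 360*h^3 + 52*h^2*w^2 - 312*h^2*w - 13*h*w^3 + 78*h*w^2 + w^4 - 6*w^3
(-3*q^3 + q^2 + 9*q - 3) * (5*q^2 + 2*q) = -15*q^5 - q^4 + 47*q^3 + 3*q^2 - 6*q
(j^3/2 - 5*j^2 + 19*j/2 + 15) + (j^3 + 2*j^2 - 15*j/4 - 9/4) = 3*j^3/2 - 3*j^2 + 23*j/4 + 51/4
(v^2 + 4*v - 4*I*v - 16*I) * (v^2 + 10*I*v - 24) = v^4 + 4*v^3 + 6*I*v^3 + 16*v^2 + 24*I*v^2 + 64*v + 96*I*v + 384*I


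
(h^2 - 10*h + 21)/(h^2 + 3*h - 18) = (h - 7)/(h + 6)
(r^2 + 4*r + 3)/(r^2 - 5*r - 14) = (r^2 + 4*r + 3)/(r^2 - 5*r - 14)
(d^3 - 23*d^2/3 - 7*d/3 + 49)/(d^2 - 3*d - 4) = (-3*d^3 + 23*d^2 + 7*d - 147)/(3*(-d^2 + 3*d + 4))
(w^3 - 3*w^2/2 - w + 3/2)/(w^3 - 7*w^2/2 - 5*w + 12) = (w^2 - 1)/(w^2 - 2*w - 8)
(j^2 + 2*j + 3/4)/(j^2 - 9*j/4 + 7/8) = 2*(4*j^2 + 8*j + 3)/(8*j^2 - 18*j + 7)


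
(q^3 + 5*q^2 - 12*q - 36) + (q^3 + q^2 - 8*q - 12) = 2*q^3 + 6*q^2 - 20*q - 48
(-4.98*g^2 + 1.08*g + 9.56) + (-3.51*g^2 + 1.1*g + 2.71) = -8.49*g^2 + 2.18*g + 12.27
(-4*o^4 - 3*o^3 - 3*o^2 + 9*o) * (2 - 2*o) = 8*o^5 - 2*o^4 - 24*o^2 + 18*o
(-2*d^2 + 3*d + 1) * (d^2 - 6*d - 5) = -2*d^4 + 15*d^3 - 7*d^2 - 21*d - 5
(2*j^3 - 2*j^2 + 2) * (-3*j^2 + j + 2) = -6*j^5 + 8*j^4 + 2*j^3 - 10*j^2 + 2*j + 4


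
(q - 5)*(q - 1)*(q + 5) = q^3 - q^2 - 25*q + 25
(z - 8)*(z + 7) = z^2 - z - 56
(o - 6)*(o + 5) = o^2 - o - 30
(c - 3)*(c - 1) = c^2 - 4*c + 3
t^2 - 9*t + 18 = (t - 6)*(t - 3)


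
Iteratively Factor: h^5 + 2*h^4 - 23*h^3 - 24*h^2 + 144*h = (h - 3)*(h^4 + 5*h^3 - 8*h^2 - 48*h) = (h - 3)^2*(h^3 + 8*h^2 + 16*h) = (h - 3)^2*(h + 4)*(h^2 + 4*h) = (h - 3)^2*(h + 4)^2*(h)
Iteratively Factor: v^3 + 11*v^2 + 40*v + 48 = (v + 3)*(v^2 + 8*v + 16) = (v + 3)*(v + 4)*(v + 4)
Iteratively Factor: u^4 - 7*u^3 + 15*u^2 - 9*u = (u - 3)*(u^3 - 4*u^2 + 3*u) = u*(u - 3)*(u^2 - 4*u + 3) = u*(u - 3)*(u - 1)*(u - 3)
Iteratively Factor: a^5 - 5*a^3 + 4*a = (a + 1)*(a^4 - a^3 - 4*a^2 + 4*a) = (a + 1)*(a + 2)*(a^3 - 3*a^2 + 2*a) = (a - 2)*(a + 1)*(a + 2)*(a^2 - a) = (a - 2)*(a - 1)*(a + 1)*(a + 2)*(a)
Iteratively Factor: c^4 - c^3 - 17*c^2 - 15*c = (c + 3)*(c^3 - 4*c^2 - 5*c) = c*(c + 3)*(c^2 - 4*c - 5) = c*(c + 1)*(c + 3)*(c - 5)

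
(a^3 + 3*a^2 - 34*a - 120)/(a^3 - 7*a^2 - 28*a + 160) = (a^2 - 2*a - 24)/(a^2 - 12*a + 32)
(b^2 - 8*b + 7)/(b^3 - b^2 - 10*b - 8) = (-b^2 + 8*b - 7)/(-b^3 + b^2 + 10*b + 8)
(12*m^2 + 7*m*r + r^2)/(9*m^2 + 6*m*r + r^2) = (4*m + r)/(3*m + r)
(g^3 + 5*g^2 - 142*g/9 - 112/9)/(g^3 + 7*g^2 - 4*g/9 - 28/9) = (3*g - 8)/(3*g - 2)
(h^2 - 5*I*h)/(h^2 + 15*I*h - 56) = h*(h - 5*I)/(h^2 + 15*I*h - 56)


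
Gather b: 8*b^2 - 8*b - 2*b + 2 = 8*b^2 - 10*b + 2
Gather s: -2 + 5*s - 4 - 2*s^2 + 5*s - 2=-2*s^2 + 10*s - 8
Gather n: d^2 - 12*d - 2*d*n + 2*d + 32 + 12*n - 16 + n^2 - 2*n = d^2 - 10*d + n^2 + n*(10 - 2*d) + 16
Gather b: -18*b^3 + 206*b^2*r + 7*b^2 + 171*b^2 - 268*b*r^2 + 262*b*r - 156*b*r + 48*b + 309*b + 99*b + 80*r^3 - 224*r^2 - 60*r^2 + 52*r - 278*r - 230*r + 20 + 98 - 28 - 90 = -18*b^3 + b^2*(206*r + 178) + b*(-268*r^2 + 106*r + 456) + 80*r^3 - 284*r^2 - 456*r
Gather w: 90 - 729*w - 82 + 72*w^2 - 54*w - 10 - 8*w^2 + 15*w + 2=64*w^2 - 768*w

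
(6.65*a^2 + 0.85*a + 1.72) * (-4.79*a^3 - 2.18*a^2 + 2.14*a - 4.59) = -31.8535*a^5 - 18.5685*a^4 + 4.1392*a^3 - 32.4541*a^2 - 0.2207*a - 7.8948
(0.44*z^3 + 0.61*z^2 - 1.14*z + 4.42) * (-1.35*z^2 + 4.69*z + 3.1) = -0.594*z^5 + 1.2401*z^4 + 5.7639*z^3 - 9.4226*z^2 + 17.1958*z + 13.702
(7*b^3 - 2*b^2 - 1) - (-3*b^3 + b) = 10*b^3 - 2*b^2 - b - 1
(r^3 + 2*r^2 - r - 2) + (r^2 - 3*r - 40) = r^3 + 3*r^2 - 4*r - 42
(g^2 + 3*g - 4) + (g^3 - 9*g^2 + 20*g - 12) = g^3 - 8*g^2 + 23*g - 16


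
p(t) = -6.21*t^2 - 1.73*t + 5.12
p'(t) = -12.42*t - 1.73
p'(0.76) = -11.17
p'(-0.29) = 1.87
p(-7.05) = -291.34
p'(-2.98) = 35.28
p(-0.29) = 5.10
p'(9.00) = -113.51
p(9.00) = -513.46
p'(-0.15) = 0.13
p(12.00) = -909.88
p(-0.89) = 1.74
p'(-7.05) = 85.83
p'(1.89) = -25.20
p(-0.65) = 3.62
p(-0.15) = 5.24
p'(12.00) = -150.77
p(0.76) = 0.22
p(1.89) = -20.33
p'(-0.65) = 6.34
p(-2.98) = -44.87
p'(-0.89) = 9.32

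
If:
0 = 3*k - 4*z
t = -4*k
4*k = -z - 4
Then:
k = -16/19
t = 64/19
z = -12/19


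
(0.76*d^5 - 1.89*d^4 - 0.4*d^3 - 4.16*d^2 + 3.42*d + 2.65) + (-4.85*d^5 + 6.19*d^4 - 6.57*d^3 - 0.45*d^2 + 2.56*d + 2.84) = -4.09*d^5 + 4.3*d^4 - 6.97*d^3 - 4.61*d^2 + 5.98*d + 5.49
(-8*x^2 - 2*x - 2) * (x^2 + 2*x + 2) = -8*x^4 - 18*x^3 - 22*x^2 - 8*x - 4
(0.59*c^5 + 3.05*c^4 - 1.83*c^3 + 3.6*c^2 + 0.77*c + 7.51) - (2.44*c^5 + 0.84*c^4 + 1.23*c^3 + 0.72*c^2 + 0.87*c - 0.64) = -1.85*c^5 + 2.21*c^4 - 3.06*c^3 + 2.88*c^2 - 0.1*c + 8.15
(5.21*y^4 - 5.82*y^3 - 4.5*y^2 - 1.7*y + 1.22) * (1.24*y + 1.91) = 6.4604*y^5 + 2.7343*y^4 - 16.6962*y^3 - 10.703*y^2 - 1.7342*y + 2.3302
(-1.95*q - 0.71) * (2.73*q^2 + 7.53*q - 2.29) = -5.3235*q^3 - 16.6218*q^2 - 0.880800000000001*q + 1.6259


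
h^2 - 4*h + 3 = (h - 3)*(h - 1)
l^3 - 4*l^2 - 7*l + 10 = (l - 5)*(l - 1)*(l + 2)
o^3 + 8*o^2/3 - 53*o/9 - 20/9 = (o - 5/3)*(o + 1/3)*(o + 4)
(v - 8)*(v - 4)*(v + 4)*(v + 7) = v^4 - v^3 - 72*v^2 + 16*v + 896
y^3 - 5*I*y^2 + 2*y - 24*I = (y - 4*I)*(y - 3*I)*(y + 2*I)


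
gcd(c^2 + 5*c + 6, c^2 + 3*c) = c + 3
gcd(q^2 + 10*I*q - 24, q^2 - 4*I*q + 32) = q + 4*I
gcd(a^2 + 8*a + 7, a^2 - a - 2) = a + 1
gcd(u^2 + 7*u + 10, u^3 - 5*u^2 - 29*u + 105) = u + 5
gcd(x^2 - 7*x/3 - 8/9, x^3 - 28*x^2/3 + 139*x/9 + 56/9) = x^2 - 7*x/3 - 8/9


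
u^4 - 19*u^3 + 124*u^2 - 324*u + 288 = (u - 8)*(u - 6)*(u - 3)*(u - 2)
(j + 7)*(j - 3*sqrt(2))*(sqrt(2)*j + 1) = sqrt(2)*j^3 - 5*j^2 + 7*sqrt(2)*j^2 - 35*j - 3*sqrt(2)*j - 21*sqrt(2)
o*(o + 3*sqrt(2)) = o^2 + 3*sqrt(2)*o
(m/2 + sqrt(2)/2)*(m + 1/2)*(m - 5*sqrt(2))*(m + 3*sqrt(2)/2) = m^4/2 - 5*sqrt(2)*m^3/4 + m^3/4 - 11*m^2 - 5*sqrt(2)*m^2/8 - 15*sqrt(2)*m/2 - 11*m/2 - 15*sqrt(2)/4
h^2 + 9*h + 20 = (h + 4)*(h + 5)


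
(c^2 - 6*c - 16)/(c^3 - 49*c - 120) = (c + 2)/(c^2 + 8*c + 15)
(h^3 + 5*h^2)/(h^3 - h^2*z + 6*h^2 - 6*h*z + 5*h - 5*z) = h^2/(h^2 - h*z + h - z)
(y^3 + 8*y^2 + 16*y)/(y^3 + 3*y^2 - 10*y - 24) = y*(y + 4)/(y^2 - y - 6)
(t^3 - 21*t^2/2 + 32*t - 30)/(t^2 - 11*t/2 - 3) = (2*t^2 - 9*t + 10)/(2*t + 1)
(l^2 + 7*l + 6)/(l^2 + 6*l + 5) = (l + 6)/(l + 5)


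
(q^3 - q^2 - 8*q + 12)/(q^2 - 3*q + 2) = (q^2 + q - 6)/(q - 1)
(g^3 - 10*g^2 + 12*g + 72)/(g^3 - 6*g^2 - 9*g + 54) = (g^2 - 4*g - 12)/(g^2 - 9)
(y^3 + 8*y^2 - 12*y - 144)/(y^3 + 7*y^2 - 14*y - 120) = (y + 6)/(y + 5)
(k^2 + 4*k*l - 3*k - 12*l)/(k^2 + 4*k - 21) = (k + 4*l)/(k + 7)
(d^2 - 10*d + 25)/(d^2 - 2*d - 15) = (d - 5)/(d + 3)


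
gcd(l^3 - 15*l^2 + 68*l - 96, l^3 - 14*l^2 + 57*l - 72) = l^2 - 11*l + 24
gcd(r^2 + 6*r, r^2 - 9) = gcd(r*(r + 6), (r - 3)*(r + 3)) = 1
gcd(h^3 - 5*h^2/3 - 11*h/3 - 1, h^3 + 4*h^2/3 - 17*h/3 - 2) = h + 1/3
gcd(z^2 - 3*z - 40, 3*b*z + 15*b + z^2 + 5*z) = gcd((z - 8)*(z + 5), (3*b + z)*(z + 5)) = z + 5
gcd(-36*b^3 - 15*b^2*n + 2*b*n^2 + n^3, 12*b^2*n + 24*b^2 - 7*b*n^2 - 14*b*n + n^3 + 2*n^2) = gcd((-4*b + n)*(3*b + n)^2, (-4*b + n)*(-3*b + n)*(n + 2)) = 4*b - n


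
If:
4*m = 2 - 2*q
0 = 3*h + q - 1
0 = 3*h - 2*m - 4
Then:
No Solution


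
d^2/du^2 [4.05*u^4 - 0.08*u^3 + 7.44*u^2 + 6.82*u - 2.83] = 48.6*u^2 - 0.48*u + 14.88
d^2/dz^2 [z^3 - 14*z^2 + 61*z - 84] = 6*z - 28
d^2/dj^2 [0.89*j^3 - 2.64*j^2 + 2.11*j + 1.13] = 5.34*j - 5.28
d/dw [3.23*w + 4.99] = 3.23000000000000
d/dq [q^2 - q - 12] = 2*q - 1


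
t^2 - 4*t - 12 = (t - 6)*(t + 2)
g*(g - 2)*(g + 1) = g^3 - g^2 - 2*g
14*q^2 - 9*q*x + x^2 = (-7*q + x)*(-2*q + x)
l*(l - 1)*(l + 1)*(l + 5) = l^4 + 5*l^3 - l^2 - 5*l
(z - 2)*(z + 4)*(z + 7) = z^3 + 9*z^2 + 6*z - 56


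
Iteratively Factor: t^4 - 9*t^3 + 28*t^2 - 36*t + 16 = (t - 4)*(t^3 - 5*t^2 + 8*t - 4) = (t - 4)*(t - 1)*(t^2 - 4*t + 4) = (t - 4)*(t - 2)*(t - 1)*(t - 2)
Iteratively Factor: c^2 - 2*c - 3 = (c + 1)*(c - 3)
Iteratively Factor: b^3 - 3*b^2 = (b)*(b^2 - 3*b) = b*(b - 3)*(b)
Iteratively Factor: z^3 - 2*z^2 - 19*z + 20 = (z + 4)*(z^2 - 6*z + 5) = (z - 5)*(z + 4)*(z - 1)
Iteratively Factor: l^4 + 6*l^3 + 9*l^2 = (l)*(l^3 + 6*l^2 + 9*l) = l*(l + 3)*(l^2 + 3*l) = l^2*(l + 3)*(l + 3)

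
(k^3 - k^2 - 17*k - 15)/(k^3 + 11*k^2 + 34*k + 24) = (k^2 - 2*k - 15)/(k^2 + 10*k + 24)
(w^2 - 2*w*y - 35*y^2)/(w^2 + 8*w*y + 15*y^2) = (w - 7*y)/(w + 3*y)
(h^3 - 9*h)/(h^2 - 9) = h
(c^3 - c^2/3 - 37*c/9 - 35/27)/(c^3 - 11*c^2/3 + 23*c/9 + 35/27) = (3*c + 5)/(3*c - 5)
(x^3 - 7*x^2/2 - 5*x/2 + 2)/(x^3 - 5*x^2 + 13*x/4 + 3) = 2*(2*x^2 + x - 1)/(4*x^2 - 4*x - 3)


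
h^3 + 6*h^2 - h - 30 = (h - 2)*(h + 3)*(h + 5)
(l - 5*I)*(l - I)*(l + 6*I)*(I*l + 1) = I*l^4 + l^3 + 31*I*l^2 + 61*l - 30*I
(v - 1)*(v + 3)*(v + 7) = v^3 + 9*v^2 + 11*v - 21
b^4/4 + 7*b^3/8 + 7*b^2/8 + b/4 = b*(b/4 + 1/4)*(b + 1/2)*(b + 2)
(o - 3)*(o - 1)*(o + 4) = o^3 - 13*o + 12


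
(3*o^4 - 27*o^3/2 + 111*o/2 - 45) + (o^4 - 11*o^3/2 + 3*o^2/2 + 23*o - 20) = 4*o^4 - 19*o^3 + 3*o^2/2 + 157*o/2 - 65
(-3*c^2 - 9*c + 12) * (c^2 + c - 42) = -3*c^4 - 12*c^3 + 129*c^2 + 390*c - 504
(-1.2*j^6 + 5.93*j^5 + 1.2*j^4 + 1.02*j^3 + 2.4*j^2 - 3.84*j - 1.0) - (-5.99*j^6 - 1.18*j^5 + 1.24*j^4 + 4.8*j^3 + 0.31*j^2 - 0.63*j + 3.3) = 4.79*j^6 + 7.11*j^5 - 0.04*j^4 - 3.78*j^3 + 2.09*j^2 - 3.21*j - 4.3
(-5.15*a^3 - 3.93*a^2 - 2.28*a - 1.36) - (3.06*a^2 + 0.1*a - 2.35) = -5.15*a^3 - 6.99*a^2 - 2.38*a + 0.99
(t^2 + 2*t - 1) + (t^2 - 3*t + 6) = 2*t^2 - t + 5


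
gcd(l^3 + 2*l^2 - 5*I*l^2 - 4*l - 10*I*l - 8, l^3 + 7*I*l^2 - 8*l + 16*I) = l - I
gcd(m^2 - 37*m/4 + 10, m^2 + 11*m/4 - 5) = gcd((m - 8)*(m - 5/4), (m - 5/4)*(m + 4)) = m - 5/4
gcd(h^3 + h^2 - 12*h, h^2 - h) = h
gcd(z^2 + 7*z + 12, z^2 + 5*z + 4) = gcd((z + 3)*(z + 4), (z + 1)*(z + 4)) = z + 4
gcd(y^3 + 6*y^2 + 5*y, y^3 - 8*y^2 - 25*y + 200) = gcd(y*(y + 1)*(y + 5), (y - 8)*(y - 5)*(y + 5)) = y + 5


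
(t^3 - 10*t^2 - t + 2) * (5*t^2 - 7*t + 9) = 5*t^5 - 57*t^4 + 74*t^3 - 73*t^2 - 23*t + 18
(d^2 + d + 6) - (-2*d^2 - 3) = 3*d^2 + d + 9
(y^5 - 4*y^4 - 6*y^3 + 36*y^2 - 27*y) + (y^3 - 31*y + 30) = y^5 - 4*y^4 - 5*y^3 + 36*y^2 - 58*y + 30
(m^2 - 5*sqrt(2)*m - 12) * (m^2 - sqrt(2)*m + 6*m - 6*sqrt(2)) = m^4 - 6*sqrt(2)*m^3 + 6*m^3 - 36*sqrt(2)*m^2 - 2*m^2 - 12*m + 12*sqrt(2)*m + 72*sqrt(2)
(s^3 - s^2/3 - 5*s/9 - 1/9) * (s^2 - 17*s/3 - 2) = s^5 - 6*s^4 - 2*s^3/3 + 100*s^2/27 + 47*s/27 + 2/9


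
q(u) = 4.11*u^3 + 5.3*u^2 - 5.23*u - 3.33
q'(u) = 12.33*u^2 + 10.6*u - 5.23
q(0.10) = -3.80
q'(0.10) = -4.05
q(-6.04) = -684.02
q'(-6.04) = 380.56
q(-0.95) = 2.90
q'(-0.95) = -4.17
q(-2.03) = -5.25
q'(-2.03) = 24.06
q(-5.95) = -650.33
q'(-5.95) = 368.21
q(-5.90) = -632.09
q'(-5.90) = 361.44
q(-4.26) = -202.61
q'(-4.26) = 173.37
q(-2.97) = -48.72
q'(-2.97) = 72.05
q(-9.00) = -2523.15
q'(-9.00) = 898.10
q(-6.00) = -668.91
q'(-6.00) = 375.05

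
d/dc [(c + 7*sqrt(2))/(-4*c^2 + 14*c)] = (-c*(2*c - 7) + (c + 7*sqrt(2))*(4*c - 7))/(2*c^2*(2*c - 7)^2)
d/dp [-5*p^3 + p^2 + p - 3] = -15*p^2 + 2*p + 1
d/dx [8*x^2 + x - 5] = 16*x + 1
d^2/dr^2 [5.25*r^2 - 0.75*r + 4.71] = 10.5000000000000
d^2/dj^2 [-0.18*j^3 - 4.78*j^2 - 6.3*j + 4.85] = -1.08*j - 9.56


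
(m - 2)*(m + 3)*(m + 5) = m^3 + 6*m^2 - m - 30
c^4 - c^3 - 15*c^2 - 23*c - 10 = (c - 5)*(c + 1)^2*(c + 2)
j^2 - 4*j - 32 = (j - 8)*(j + 4)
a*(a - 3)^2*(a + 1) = a^4 - 5*a^3 + 3*a^2 + 9*a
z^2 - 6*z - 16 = (z - 8)*(z + 2)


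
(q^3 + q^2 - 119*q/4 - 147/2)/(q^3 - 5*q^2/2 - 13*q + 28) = (q^2 - 5*q/2 - 21)/(q^2 - 6*q + 8)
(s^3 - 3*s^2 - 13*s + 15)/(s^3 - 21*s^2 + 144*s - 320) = (s^2 + 2*s - 3)/(s^2 - 16*s + 64)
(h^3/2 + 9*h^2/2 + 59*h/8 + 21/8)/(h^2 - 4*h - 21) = (4*h^3 + 36*h^2 + 59*h + 21)/(8*(h^2 - 4*h - 21))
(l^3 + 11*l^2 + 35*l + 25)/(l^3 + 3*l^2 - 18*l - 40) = (l^2 + 6*l + 5)/(l^2 - 2*l - 8)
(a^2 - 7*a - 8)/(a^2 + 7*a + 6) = (a - 8)/(a + 6)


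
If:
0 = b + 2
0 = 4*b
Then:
No Solution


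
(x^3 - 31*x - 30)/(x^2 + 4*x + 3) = (x^2 - x - 30)/(x + 3)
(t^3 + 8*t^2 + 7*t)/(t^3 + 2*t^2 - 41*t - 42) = t/(t - 6)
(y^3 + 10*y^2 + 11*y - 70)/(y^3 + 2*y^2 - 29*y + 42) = (y + 5)/(y - 3)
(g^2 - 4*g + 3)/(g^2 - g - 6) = (g - 1)/(g + 2)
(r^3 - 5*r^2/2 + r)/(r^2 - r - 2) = r*(2*r - 1)/(2*(r + 1))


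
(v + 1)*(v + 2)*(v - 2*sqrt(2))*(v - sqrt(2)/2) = v^4 - 5*sqrt(2)*v^3/2 + 3*v^3 - 15*sqrt(2)*v^2/2 + 4*v^2 - 5*sqrt(2)*v + 6*v + 4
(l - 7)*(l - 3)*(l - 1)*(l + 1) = l^4 - 10*l^3 + 20*l^2 + 10*l - 21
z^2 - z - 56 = (z - 8)*(z + 7)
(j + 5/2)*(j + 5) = j^2 + 15*j/2 + 25/2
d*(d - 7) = d^2 - 7*d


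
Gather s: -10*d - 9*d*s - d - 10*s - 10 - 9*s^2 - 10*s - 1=-11*d - 9*s^2 + s*(-9*d - 20) - 11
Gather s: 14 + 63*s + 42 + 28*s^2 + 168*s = 28*s^2 + 231*s + 56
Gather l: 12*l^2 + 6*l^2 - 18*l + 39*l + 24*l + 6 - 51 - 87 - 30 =18*l^2 + 45*l - 162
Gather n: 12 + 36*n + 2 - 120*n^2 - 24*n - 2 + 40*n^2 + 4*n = -80*n^2 + 16*n + 12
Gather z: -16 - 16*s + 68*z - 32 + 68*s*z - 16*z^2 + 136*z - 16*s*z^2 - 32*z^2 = -16*s + z^2*(-16*s - 48) + z*(68*s + 204) - 48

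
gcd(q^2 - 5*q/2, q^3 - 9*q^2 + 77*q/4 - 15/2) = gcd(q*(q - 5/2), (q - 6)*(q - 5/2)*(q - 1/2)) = q - 5/2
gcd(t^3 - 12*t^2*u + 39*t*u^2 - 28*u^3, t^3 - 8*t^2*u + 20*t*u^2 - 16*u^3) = t - 4*u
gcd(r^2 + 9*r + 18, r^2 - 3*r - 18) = r + 3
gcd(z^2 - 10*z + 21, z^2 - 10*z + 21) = z^2 - 10*z + 21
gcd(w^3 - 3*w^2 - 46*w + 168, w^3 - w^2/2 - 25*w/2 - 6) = w - 4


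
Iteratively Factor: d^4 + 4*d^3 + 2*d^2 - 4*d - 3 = (d + 3)*(d^3 + d^2 - d - 1) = (d + 1)*(d + 3)*(d^2 - 1) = (d + 1)^2*(d + 3)*(d - 1)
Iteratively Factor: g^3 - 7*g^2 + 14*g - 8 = (g - 2)*(g^2 - 5*g + 4) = (g - 4)*(g - 2)*(g - 1)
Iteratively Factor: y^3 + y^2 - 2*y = (y - 1)*(y^2 + 2*y) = y*(y - 1)*(y + 2)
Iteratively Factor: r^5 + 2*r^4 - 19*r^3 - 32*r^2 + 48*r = (r)*(r^4 + 2*r^3 - 19*r^2 - 32*r + 48) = r*(r - 1)*(r^3 + 3*r^2 - 16*r - 48) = r*(r - 4)*(r - 1)*(r^2 + 7*r + 12) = r*(r - 4)*(r - 1)*(r + 3)*(r + 4)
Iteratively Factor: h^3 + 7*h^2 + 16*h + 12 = (h + 3)*(h^2 + 4*h + 4) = (h + 2)*(h + 3)*(h + 2)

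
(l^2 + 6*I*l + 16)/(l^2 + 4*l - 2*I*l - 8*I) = (l + 8*I)/(l + 4)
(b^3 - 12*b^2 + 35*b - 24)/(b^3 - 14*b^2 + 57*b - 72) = (b - 1)/(b - 3)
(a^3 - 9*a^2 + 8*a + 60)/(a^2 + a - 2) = (a^2 - 11*a + 30)/(a - 1)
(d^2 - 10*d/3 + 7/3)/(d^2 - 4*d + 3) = (d - 7/3)/(d - 3)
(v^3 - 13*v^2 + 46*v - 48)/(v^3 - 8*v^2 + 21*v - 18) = (v - 8)/(v - 3)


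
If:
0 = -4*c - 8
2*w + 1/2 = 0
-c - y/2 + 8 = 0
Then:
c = -2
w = -1/4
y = 20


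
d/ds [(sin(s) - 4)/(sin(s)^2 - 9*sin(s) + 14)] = (8*sin(s) + cos(s)^2 - 23)*cos(s)/(sin(s)^2 - 9*sin(s) + 14)^2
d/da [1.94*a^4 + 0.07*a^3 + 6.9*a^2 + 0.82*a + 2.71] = 7.76*a^3 + 0.21*a^2 + 13.8*a + 0.82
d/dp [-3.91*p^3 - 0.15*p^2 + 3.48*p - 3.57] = -11.73*p^2 - 0.3*p + 3.48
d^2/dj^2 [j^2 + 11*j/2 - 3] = 2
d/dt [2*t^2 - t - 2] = 4*t - 1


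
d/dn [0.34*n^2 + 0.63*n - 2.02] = 0.68*n + 0.63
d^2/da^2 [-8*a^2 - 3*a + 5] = -16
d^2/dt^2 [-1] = 0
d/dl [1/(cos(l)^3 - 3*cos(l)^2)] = 3*(cos(l) - 2)*sin(l)/((cos(l) - 3)^2*cos(l)^3)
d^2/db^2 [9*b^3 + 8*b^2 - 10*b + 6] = 54*b + 16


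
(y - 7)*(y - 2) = y^2 - 9*y + 14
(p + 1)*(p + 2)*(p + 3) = p^3 + 6*p^2 + 11*p + 6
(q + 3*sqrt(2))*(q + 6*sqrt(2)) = q^2 + 9*sqrt(2)*q + 36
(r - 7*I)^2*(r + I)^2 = r^4 - 12*I*r^3 - 22*r^2 - 84*I*r + 49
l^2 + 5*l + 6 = (l + 2)*(l + 3)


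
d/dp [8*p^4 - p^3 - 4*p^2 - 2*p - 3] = 32*p^3 - 3*p^2 - 8*p - 2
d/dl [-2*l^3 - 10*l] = -6*l^2 - 10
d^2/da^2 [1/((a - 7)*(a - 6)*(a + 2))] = 2*(6*a^4 - 88*a^3 + 411*a^2 - 780*a + 1180)/(a^9 - 33*a^8 + 411*a^7 - 2135*a^6 + 1032*a^5 + 30108*a^4 - 63440*a^3 - 168336*a^2 + 338688*a + 592704)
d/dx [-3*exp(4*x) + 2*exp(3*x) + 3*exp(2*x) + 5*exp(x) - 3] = (-12*exp(3*x) + 6*exp(2*x) + 6*exp(x) + 5)*exp(x)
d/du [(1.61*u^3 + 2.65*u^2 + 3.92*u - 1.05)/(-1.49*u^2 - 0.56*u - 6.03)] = (-2.3989*u^4 - 1.8032*u^3 - 24.7681*u^2 - 35.088*u - 24.2256)/(2.2201*u^4 + 1.6688*u^3 + 18.283*u^2 + 6.7536*u + 36.3609)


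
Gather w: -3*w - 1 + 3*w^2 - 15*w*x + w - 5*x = 3*w^2 + w*(-15*x - 2) - 5*x - 1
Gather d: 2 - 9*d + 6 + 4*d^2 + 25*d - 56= 4*d^2 + 16*d - 48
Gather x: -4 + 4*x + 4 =4*x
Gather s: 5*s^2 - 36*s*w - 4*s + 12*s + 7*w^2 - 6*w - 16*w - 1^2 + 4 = 5*s^2 + s*(8 - 36*w) + 7*w^2 - 22*w + 3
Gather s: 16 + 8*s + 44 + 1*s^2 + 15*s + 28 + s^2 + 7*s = 2*s^2 + 30*s + 88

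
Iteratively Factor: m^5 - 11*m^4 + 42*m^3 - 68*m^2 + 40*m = (m - 2)*(m^4 - 9*m^3 + 24*m^2 - 20*m) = (m - 5)*(m - 2)*(m^3 - 4*m^2 + 4*m) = (m - 5)*(m - 2)^2*(m^2 - 2*m) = (m - 5)*(m - 2)^3*(m)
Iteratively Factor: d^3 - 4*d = (d - 2)*(d^2 + 2*d) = d*(d - 2)*(d + 2)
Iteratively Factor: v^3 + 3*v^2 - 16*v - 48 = (v + 4)*(v^2 - v - 12) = (v + 3)*(v + 4)*(v - 4)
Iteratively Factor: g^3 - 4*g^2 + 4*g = (g - 2)*(g^2 - 2*g) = g*(g - 2)*(g - 2)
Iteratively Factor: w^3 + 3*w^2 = (w + 3)*(w^2) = w*(w + 3)*(w)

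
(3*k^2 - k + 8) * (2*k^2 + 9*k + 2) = 6*k^4 + 25*k^3 + 13*k^2 + 70*k + 16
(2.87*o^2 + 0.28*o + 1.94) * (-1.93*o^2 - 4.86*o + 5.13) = -5.5391*o^4 - 14.4886*o^3 + 9.6181*o^2 - 7.992*o + 9.9522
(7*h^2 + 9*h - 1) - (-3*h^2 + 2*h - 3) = 10*h^2 + 7*h + 2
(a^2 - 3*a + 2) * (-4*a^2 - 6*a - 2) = -4*a^4 + 6*a^3 + 8*a^2 - 6*a - 4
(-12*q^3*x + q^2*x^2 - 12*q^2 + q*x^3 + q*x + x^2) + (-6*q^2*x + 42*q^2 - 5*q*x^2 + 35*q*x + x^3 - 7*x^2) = -12*q^3*x + q^2*x^2 - 6*q^2*x + 30*q^2 + q*x^3 - 5*q*x^2 + 36*q*x + x^3 - 6*x^2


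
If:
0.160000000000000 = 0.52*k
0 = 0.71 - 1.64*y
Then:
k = 0.31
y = 0.43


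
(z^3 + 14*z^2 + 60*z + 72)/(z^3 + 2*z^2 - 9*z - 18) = (z^2 + 12*z + 36)/(z^2 - 9)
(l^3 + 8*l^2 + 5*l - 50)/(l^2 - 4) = (l^2 + 10*l + 25)/(l + 2)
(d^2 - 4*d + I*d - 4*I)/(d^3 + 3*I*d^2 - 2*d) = (d - 4)/(d*(d + 2*I))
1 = 1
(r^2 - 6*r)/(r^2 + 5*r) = (r - 6)/(r + 5)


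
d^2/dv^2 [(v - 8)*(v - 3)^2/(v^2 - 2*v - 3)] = 72/(v^3 + 3*v^2 + 3*v + 1)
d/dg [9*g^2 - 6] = 18*g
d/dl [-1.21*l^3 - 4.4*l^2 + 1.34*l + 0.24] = -3.63*l^2 - 8.8*l + 1.34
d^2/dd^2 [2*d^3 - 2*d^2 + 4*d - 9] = 12*d - 4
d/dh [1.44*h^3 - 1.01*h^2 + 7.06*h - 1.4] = 4.32*h^2 - 2.02*h + 7.06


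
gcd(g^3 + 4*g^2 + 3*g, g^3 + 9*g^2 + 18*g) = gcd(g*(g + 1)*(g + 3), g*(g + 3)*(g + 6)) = g^2 + 3*g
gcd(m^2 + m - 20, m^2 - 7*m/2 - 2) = m - 4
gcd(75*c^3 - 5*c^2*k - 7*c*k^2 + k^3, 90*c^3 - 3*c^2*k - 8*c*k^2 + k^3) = 15*c^2 + 2*c*k - k^2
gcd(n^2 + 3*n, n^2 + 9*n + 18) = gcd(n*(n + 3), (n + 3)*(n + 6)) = n + 3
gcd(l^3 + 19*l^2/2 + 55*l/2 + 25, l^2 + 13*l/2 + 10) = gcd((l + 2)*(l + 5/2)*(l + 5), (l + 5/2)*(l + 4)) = l + 5/2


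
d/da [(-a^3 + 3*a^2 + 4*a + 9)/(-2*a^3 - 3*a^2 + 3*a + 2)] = (9*a^4 + 10*a^3 + 69*a^2 + 66*a - 19)/(4*a^6 + 12*a^5 - 3*a^4 - 26*a^3 - 3*a^2 + 12*a + 4)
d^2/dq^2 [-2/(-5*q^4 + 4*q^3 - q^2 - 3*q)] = 4*(q*(-30*q^2 + 12*q - 1)*(5*q^3 - 4*q^2 + q + 3) + (20*q^3 - 12*q^2 + 2*q + 3)^2)/(q^3*(5*q^3 - 4*q^2 + q + 3)^3)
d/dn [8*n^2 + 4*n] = 16*n + 4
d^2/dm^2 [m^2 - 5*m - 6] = 2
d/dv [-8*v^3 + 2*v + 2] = 2 - 24*v^2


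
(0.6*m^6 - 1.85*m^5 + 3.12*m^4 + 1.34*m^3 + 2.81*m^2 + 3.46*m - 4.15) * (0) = 0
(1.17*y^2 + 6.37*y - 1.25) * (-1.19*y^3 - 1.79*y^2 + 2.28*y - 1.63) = -1.3923*y^5 - 9.6746*y^4 - 7.2472*y^3 + 14.854*y^2 - 13.2331*y + 2.0375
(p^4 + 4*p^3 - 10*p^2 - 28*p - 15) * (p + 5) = p^5 + 9*p^4 + 10*p^3 - 78*p^2 - 155*p - 75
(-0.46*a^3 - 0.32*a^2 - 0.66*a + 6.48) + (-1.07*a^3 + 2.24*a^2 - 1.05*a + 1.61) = -1.53*a^3 + 1.92*a^2 - 1.71*a + 8.09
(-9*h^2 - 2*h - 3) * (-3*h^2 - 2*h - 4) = 27*h^4 + 24*h^3 + 49*h^2 + 14*h + 12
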